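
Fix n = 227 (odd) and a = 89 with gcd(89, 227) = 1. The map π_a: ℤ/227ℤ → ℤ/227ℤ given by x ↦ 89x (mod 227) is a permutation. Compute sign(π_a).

Start at x=34: 34 → 75 → 92 → 16 → 62 → 70 → 101 → … (one orbit).
3 cycles of lengths [113, 113, 1].
Σ(ℓ_i−1) = 227−3 = 224; sign = (−1)^224 = +1.
Via Zolotarev, sign(π_{89}) = (89|227) = +1.

+1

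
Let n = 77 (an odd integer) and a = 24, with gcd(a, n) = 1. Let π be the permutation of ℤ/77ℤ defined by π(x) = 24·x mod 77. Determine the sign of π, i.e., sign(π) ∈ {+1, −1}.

Orbit of 6 under x↦24x: [6, 67, 68, 15, 52, 16, 76]… (length divides ord_77(24)).
π_24 has 5 disjoint cycles with lengths [30, 30, 10, 6, 1] on {0,…,76}.
n − c = 77 − 5 = 72; sign = (−1)^72 = +1.
The Jacobi symbol (24|77) = +1 (Zolotarev) agrees.

+1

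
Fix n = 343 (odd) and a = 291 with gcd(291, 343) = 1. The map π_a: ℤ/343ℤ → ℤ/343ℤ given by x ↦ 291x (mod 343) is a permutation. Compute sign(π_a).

+1

Start at x=121: 121 → 225 → 305 → 261 → 148 → 193 → 254 → … (one orbit).
π_291 has 7 disjoint cycles with lengths [147, 147, 21, 21, 3, 3, 1] on {0,…,342}.
343 − 7 = 336 transpositions; sign(π) = (−1)^336 = +1.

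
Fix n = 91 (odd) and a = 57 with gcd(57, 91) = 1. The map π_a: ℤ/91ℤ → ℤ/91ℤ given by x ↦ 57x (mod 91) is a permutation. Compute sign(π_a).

Start at x=1: 1 → 57 → 64 → 8 → 1 (one orbit).
Cycle lengths of π_57 on ℤ/91ℤ: [4, 4, 4, 4, 4, 4, 4, 4, 4, 4, 4, 4, 4, 4, 4, 4, 4, 4, 4, 4, 4, 1, 1, 1, 1, 1, 1, 1]; 28 cycles in total.
Σ(ℓ_i−1) = 91−28 = 63; sign = (−1)^63 = -1.

-1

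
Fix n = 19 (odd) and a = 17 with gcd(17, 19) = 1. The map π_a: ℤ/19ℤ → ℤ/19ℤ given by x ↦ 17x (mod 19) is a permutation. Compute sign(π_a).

+1

Start at x=17: 17 → 4 → 11 → 16 → 6 → 7 → 5 → … (one orbit).
Cycle lengths of π_17 on ℤ/19ℤ: [9, 9, 1]; 3 cycles in total.
3 cycles on 19: each ℓ→(−1)^(ℓ−1), product (−1)^16 = +1.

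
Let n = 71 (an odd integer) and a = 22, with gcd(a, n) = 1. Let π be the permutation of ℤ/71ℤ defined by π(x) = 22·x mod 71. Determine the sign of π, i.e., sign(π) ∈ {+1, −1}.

Orbit of 58 under x↦22x: [58, 69, 27, 26, 4, 17, 19]… (length divides ord_71(22)).
2 cycles of lengths [70, 1].
n − c = 71 − 2 = 69; sign = (−1)^69 = -1.

-1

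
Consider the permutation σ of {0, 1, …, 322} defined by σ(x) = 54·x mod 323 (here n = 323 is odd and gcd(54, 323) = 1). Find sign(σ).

-1

Orbit of 130 under x↦54x: [130, 237, 201, 195, 194, 140, 131]… (length divides ord_323(54)).
6 cycles of lengths [144, 144, 16, 9, 9, 1].
With 6 cycles on 323 points, sign = (−1)^{323−6} = -1.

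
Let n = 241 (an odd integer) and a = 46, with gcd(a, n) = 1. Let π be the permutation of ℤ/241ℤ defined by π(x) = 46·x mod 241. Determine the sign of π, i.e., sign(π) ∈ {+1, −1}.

-1

Orbit of 40 under x↦46x: [40, 153, 49, 85, 54, 74, 30]… (length divides ord_241(46)).
Decompose π into cycles: lengths [240, 1] (2 cycles, including the fixed point 0).
n − c = 241 − 2 = 239; sign = (−1)^239 = -1.
Via Zolotarev, sign(π_{46}) = (46|241) = -1.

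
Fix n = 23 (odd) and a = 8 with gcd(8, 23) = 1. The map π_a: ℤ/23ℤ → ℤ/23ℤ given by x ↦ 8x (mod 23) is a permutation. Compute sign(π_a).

Trace 13: π^k(13) = [13, 12, 4, 9, 3, 1, 8] for k=0..6.
Cycle lengths of π_8 on ℤ/23ℤ: [11, 11, 1]; 3 cycles in total.
sign(π) = (−1)^{n − #cycles} = (−1)^{23−3} = (−1)^20 = +1.

+1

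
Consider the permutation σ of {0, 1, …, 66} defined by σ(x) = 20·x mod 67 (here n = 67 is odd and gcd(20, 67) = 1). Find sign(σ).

-1

Trace 47: π^k(47) = [47, 2, 40, 63, 54, 8, 26] for k=0..6.
Decompose π into cycles: lengths [66, 1] (2 cycles, including the fixed point 0).
Σ(ℓ_i−1) = 67−2 = 65; sign = (−1)^65 = -1.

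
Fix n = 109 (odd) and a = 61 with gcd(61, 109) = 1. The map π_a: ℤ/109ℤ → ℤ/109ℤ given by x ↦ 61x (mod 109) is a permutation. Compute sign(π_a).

Start at x=61: 61 → 15 → 43 → 7 → 100 → 105 → 83 → … (one orbit).
The orbit structure of x ↦ 61x mod 109: 3 orbits of sizes [54, 54, 1].
n − c = 109 − 3 = 106; sign = (−1)^106 = +1.

+1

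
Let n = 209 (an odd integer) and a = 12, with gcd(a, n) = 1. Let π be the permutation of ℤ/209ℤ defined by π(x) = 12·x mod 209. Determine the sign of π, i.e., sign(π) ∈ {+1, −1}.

-1

Orbit of 56 under x↦12x: [56, 45, 122, 1, 12, 144]… (length divides ord_209(12)).
Decompose π into cycles: lengths [6, 6, 6, 6, 6, 6, 6, 6, 6, 6, 6, 6, 6, 6, 6, 6, 6, 6, 6, 6, 6, 6, 6, 6, 6, 6, 6, 6, 6, 6, 6, 6, 6, 1, 1, 1, 1, 1, 1, 1, 1, 1, 1, 1] (44 cycles, including the fixed point 0).
sign(π) = (−1)^{n − #cycles} = (−1)^{209−44} = (−1)^165 = -1.
Check: (12/209) = -1 by Zolotarev.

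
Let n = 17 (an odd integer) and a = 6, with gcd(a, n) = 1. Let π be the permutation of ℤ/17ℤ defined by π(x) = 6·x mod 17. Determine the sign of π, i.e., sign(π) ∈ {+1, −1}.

Start at x=12: 12 → 4 → 7 → 8 → 14 → 16 → 11 → … (one orbit).
Cycle lengths of π_6 on ℤ/17ℤ: [16, 1]; 2 cycles in total.
17 − 2 = 15 transpositions; sign(π) = (−1)^15 = -1.
(6|17)_J = -1 (Zolotarev's lemma cross-check).

-1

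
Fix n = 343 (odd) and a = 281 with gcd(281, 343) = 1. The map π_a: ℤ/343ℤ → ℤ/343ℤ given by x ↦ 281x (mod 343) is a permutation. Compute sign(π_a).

Start at x=316: 316 → 302 → 141 → 176 → 64 → 148 → 85 → … (one orbit).
Cycle lengths of π_281 on ℤ/343ℤ: [49, 49, 49, 49, 49, 49, 7, 7, 7, 7, 7, 7, 1, 1, 1, 1, 1, 1, 1]; 19 cycles in total.
Σ(ℓ_i−1) = 343−19 = 324; sign = (−1)^324 = +1.

+1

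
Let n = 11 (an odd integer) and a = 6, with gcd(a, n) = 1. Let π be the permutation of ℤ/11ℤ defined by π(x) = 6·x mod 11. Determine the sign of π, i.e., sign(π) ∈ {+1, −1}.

-1

Trace 4: π^k(4) = [4, 2, 1, 6, 3, 7, 9] for k=0..6.
π_6 has 2 disjoint cycles with lengths [10, 1] on {0,…,10}.
Σ(ℓ_i−1) = 11−2 = 9; sign = (−1)^9 = -1.
Zolotarev: (6|11) = -1, matching the cycle-count sign.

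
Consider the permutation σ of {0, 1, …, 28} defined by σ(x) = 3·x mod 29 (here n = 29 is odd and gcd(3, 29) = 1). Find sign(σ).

Orbit of 21 under x↦3x: [21, 5, 15, 16, 19, 28, 26]… (length divides ord_29(3)).
Cycle type of π: 28 + 1; total 2 cycles.
2 cycles on 29: each ℓ→(−1)^(ℓ−1), product (−1)^27 = -1.
Check: (3/29) = -1 by Zolotarev.

-1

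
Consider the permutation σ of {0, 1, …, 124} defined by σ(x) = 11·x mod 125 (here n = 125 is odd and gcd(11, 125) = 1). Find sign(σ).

+1

Start at x=76: 76 → 86 → 71 → 31 → 91 → 1 → 11 → … (one orbit).
Cycle lengths of π_11 on ℤ/125ℤ: [25, 25, 25, 25, 5, 5, 5, 5, 1, 1, 1, 1, 1]; 13 cycles in total.
With 13 cycles on 125 points, sign = (−1)^{125−13} = +1.
Via Zolotarev, sign(π_{11}) = (11|125) = +1.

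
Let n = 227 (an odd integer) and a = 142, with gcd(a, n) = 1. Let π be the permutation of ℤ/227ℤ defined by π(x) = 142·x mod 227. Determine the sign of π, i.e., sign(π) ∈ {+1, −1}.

-1

Start at x=131: 131 → 215 → 112 → 14 → 172 → 135 → 102 → … (one orbit).
Decompose π into cycles: lengths [226, 1] (2 cycles, including the fixed point 0).
227 − 2 = 225 transpositions; sign(π) = (−1)^225 = -1.
(142|227)_J = -1 (Zolotarev's lemma cross-check).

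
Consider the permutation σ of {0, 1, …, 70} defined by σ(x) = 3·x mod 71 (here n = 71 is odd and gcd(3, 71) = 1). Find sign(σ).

Orbit of 36 under x↦3x: [36, 37, 40, 49, 5, 15, 45]… (length divides ord_71(3)).
π_3 has 3 disjoint cycles with lengths [35, 35, 1] on {0,…,70}.
3 cycles on 71: each ℓ→(−1)^(ℓ−1), product (−1)^68 = +1.
The Jacobi symbol (3|71) = +1 (Zolotarev) agrees.

+1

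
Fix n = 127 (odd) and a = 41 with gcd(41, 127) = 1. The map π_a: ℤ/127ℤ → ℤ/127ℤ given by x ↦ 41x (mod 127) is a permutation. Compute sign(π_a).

+1

Trace 11: π^k(11) = [11, 70, 76, 68, 121, 8, 74] for k=0..6.
π_41 has 3 disjoint cycles with lengths [63, 63, 1] on {0,…,126}.
3 cycles on 127: each ℓ→(−1)^(ℓ−1), product (−1)^124 = +1.
The Jacobi symbol (41|127) = +1 (Zolotarev) agrees.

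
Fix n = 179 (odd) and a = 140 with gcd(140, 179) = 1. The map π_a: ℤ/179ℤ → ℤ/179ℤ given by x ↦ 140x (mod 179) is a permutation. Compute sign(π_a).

Trace 34: π^k(34) = [34, 106, 162, 126, 98, 116, 130] for k=0..6.
π_140 has 2 disjoint cycles with lengths [178, 1] on {0,…,178}.
Σ(ℓ_i−1) = 179−2 = 177; sign = (−1)^177 = -1.
Zolotarev: (140|179) = -1, matching the cycle-count sign.

-1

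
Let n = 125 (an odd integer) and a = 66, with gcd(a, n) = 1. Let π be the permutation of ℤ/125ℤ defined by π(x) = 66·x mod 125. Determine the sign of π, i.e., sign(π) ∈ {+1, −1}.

Trace 66: π^k(66) = [66, 106, 121, 111, 76, 16, 56] for k=0..6.
Cycle type of π: 25×4 + 5×4 + 1×5; total 13 cycles.
sign(π) = (−1)^{n − #cycles} = (−1)^{125−13} = (−1)^112 = +1.

+1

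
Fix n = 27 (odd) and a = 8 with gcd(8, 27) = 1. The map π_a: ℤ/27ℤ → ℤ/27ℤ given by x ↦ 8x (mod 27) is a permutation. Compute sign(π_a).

Trace 17: π^k(17) = [17, 1, 8, 10, 26, 19] for k=0..5.
π_8 has 8 disjoint cycles with lengths [6, 6, 6, 2, 2, 2, 2, 1] on {0,…,26}.
8 cycles on 27: each ℓ→(−1)^(ℓ−1), product (−1)^19 = -1.
(8|27)_J = -1 (Zolotarev's lemma cross-check).

-1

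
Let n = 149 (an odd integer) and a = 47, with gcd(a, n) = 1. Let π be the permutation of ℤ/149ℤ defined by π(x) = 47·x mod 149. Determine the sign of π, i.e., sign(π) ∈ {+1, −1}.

+1

Trace 118: π^k(118) = [118, 33, 61, 36, 53, 107, 112] for k=0..6.
3 cycles of lengths [74, 74, 1].
3 cycles on 149: each ℓ→(−1)^(ℓ−1), product (−1)^146 = +1.
The Jacobi symbol (47|149) = +1 (Zolotarev) agrees.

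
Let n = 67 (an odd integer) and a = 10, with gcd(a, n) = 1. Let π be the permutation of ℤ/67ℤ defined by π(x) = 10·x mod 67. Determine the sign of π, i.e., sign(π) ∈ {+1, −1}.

+1

Start at x=17: 17 → 36 → 25 → 49 → 21 → 9 → 23 → … (one orbit).
3 cycles of lengths [33, 33, 1].
Σ(ℓ_i−1) = 67−3 = 64; sign = (−1)^64 = +1.
(10|67)_J = +1 (Zolotarev's lemma cross-check).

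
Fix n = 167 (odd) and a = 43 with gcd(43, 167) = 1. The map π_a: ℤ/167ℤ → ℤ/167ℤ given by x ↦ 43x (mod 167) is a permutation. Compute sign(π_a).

-1

Orbit of 46 under x↦43x: [46, 141, 51, 22, 111, 97, 163]… (length divides ord_167(43)).
Cycle type of π: 166 + 1; total 2 cycles.
sign(π) = (−1)^{n − #cycles} = (−1)^{167−2} = (−1)^165 = -1.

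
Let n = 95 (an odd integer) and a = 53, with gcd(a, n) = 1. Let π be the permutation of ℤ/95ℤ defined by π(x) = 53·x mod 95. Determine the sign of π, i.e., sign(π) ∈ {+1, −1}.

Orbit of 81 under x↦53x: [81, 18, 4, 22, 26, 48, 74]… (length divides ord_95(53)).
Cycle type of π: 36×2 + 18 + 4 + 1; total 5 cycles.
With 5 cycles on 95 points, sign = (−1)^{95−5} = +1.

+1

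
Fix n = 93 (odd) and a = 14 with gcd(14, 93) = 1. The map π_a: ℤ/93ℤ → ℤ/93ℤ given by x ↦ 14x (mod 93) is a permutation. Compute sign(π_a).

-1

Trace 64: π^k(64) = [64, 59, 82, 32, 76, 41, 16] for k=0..6.
Cycle type of π: 30×2 + 15×2 + 2 + 1; total 6 cycles.
sign(π) = (−1)^{n − #cycles} = (−1)^{93−6} = (−1)^87 = -1.
(14|93)_J = -1 (Zolotarev's lemma cross-check).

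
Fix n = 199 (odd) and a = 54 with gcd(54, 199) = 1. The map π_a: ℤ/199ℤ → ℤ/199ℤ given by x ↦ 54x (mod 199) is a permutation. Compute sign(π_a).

-1

Orbit of 14 under x↦54x: [14, 159, 29, 173, 188, 3, 162]… (length divides ord_199(54)).
The orbit structure of x ↦ 54x mod 199: 2 orbits of sizes [198, 1].
Σ(ℓ_i−1) = 199−2 = 197; sign = (−1)^197 = -1.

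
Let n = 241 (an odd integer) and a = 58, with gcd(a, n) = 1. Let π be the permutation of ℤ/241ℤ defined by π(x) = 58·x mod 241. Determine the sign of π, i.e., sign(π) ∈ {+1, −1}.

+1

Trace 94: π^k(94) = [94, 150, 24, 187, 1, 58, 231] for k=0..6.
Cycle type of π: 30×8 + 1; total 9 cycles.
241 − 9 = 232 transpositions; sign(π) = (−1)^232 = +1.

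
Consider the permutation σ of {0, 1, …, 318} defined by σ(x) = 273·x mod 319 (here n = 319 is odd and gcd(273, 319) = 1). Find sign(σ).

-1

Trace 157: π^k(157) = [157, 115, 133, 262, 70, 289, 104] for k=0..6.
Cycle lengths of π_273 on ℤ/319ℤ: [20, 20, 20, 20, 20, 20, 20, 20, 20, 20, 20, 20, 20, 20, 5, 5, 4, 4, 4, 4, 4, 4, 4, 1]; 24 cycles in total.
319 − 24 = 295 transpositions; sign(π) = (−1)^295 = -1.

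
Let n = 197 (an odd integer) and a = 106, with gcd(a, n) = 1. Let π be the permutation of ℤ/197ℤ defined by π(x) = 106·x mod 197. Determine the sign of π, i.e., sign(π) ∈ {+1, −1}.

Start at x=87: 87 → 160 → 18 → 135 → 126 → 157 → 94 → … (one orbit).
2 cycles of lengths [196, 1].
n − c = 197 − 2 = 195; sign = (−1)^195 = -1.

-1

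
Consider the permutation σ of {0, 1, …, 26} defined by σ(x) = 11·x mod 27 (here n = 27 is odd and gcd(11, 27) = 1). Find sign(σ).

-1

Start at x=23: 23 → 10 → 2 → 22 → 26 → 16 → 14 → … (one orbit).
π_11 has 4 disjoint cycles with lengths [18, 6, 2, 1] on {0,…,26}.
n − c = 27 − 4 = 23; sign = (−1)^23 = -1.
Check: (11/27) = -1 by Zolotarev.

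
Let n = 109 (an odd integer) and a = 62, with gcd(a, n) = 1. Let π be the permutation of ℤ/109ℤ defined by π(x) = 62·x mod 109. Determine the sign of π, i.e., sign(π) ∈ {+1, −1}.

-1

Orbit of 81 under x↦62x: [81, 8, 60, 14, 105, 79, 102]… (length divides ord_109(62)).
Cycle lengths of π_62 on ℤ/109ℤ: [108, 1]; 2 cycles in total.
sign(π) = (−1)^{n − #cycles} = (−1)^{109−2} = (−1)^107 = -1.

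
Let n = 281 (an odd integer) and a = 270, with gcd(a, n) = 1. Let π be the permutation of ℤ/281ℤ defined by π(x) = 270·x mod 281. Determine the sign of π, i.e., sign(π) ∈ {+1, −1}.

-1

Orbit of 263 under x↦270x: [263, 198, 70, 73, 40, 122, 63]… (length divides ord_281(270)).
Decompose π into cycles: lengths [280, 1] (2 cycles, including the fixed point 0).
sign(π) = (−1)^{n − #cycles} = (−1)^{281−2} = (−1)^279 = -1.
Zolotarev: (270|281) = -1, matching the cycle-count sign.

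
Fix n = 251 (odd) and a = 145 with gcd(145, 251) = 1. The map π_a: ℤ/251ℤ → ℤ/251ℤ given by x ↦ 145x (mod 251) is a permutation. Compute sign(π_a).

Trace 231: π^k(231) = [231, 112, 176, 169, 158, 69, 216] for k=0..6.
Decompose π into cycles: lengths [250, 1] (2 cycles, including the fixed point 0).
sign(π) = (−1)^{n − #cycles} = (−1)^{251−2} = (−1)^249 = -1.
Check: (145/251) = -1 by Zolotarev.

-1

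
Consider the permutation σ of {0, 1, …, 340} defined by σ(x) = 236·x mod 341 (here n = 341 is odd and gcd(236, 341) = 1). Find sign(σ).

Orbit of 1 under x↦236x: [1, 236, 113, 70, 152, 67, 126]… (length divides ord_341(236)).
π_236 has 25 disjoint cycles with lengths [15, 15, 15, 15, 15, 15, 15, 15, 15, 15, 15, 15, 15, 15, 15, 15, 15, 15, 15, 15, 15, 15, 5, 5, 1] on {0,…,340}.
Σ(ℓ_i−1) = 341−25 = 316; sign = (−1)^316 = +1.

+1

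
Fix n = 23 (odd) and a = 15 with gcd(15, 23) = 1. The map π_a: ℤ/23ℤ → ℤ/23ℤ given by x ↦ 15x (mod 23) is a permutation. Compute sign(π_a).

-1

Start at x=3: 3 → 22 → 8 → 5 → 6 → 21 → 16 → … (one orbit).
Decompose π into cycles: lengths [22, 1] (2 cycles, including the fixed point 0).
n − c = 23 − 2 = 21; sign = (−1)^21 = -1.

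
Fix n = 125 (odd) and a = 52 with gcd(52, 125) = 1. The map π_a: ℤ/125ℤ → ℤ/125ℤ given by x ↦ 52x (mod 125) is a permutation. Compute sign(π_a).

-1

Start at x=56: 56 → 37 → 49 → 48 → 121 → 42 → 59 → … (one orbit).
4 cycles of lengths [100, 20, 4, 1].
With 4 cycles on 125 points, sign = (−1)^{125−4} = -1.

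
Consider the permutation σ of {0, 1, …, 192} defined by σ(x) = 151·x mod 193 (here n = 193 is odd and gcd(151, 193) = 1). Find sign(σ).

+1

Start at x=169: 169 → 43 → 124 → 3 → 67 → 81 → 72 → … (one orbit).
The orbit structure of x ↦ 151x mod 193: 7 orbits of sizes [32, 32, 32, 32, 32, 32, 1].
7 cycles on 193: each ℓ→(−1)^(ℓ−1), product (−1)^186 = +1.
(151|193)_J = +1 (Zolotarev's lemma cross-check).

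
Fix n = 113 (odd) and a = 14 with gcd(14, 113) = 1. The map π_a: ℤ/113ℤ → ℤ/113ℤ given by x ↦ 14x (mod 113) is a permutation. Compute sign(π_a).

+1

Trace 2: π^k(2) = [2, 28, 53, 64, 105, 1, 14] for k=0..6.
The orbit structure of x ↦ 14x mod 113: 5 orbits of sizes [28, 28, 28, 28, 1].
sign(π) = (−1)^{n − #cycles} = (−1)^{113−5} = (−1)^108 = +1.
Zolotarev: (14|113) = +1, matching the cycle-count sign.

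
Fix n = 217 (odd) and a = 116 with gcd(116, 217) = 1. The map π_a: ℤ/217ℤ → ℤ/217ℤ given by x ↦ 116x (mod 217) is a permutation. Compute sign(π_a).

Start at x=85: 85 → 95 → 170 → 190 → 123 → 163 → 29 → … (one orbit).
12 cycles of lengths [30, 30, 30, 30, 30, 30, 10, 10, 10, 3, 3, 1].
With 12 cycles on 217 points, sign = (−1)^{217−12} = -1.

-1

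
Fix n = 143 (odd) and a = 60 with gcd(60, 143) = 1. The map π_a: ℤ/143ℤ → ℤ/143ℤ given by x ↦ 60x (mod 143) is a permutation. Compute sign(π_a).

Orbit of 14 under x↦60x: [14, 125, 64, 122, 27, 47, 103]… (length divides ord_143(60)).
Cycle type of π: 20×6 + 5×2 + 4×3 + 1; total 12 cycles.
sign(π) = (−1)^{n − #cycles} = (−1)^{143−12} = (−1)^131 = -1.
Check: (60/143) = -1 by Zolotarev.

-1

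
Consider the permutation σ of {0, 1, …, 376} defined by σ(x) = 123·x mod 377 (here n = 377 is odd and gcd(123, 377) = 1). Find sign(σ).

Start at x=123: 123 → 49 → 372 → 139 → 132 → 25 → 59 → … (one orbit).
Cycle type of π: 84×4 + 12 + 7×4 + 1; total 10 cycles.
With 10 cycles on 377 points, sign = (−1)^{377−10} = -1.
Check: (123/377) = -1 by Zolotarev.

-1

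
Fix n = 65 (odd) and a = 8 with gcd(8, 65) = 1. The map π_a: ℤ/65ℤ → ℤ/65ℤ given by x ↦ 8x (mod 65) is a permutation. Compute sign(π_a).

+1

Start at x=1: 1 → 8 → 64 → 57 → 1 (one orbit).
17 cycles of lengths [4, 4, 4, 4, 4, 4, 4, 4, 4, 4, 4, 4, 4, 4, 4, 4, 1].
Σ(ℓ_i−1) = 65−17 = 48; sign = (−1)^48 = +1.
Zolotarev: (8|65) = +1, matching the cycle-count sign.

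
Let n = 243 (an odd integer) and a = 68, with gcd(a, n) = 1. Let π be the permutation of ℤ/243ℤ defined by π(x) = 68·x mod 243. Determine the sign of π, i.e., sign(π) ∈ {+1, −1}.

-1

Orbit of 50 under x↦68x: [50, 241, 107, 229, 20, 145, 140]… (length divides ord_243(68)).
Cycle type of π: 162 + 54 + 18 + 6 + 2 + 1; total 6 cycles.
n − c = 243 − 6 = 237; sign = (−1)^237 = -1.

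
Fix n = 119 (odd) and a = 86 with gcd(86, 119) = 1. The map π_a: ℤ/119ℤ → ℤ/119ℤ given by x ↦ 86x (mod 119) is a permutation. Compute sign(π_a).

Orbit of 1 under x↦86x: [1, 86, 18]… (length divides ord_119(86)).
51 cycles of lengths [3, 3, 3, 3, 3, 3, 3, 3, 3, 3, 3, 3, 3, 3, 3, 3, 3, 3, 3, 3, 3, 3, 3, 3, 3, 3, 3, 3, 3, 3, 3, 3, 3, 3, 1, 1, 1, 1, 1, 1, 1, 1, 1, 1, 1, 1, 1, 1, 1, 1, 1].
119 − 51 = 68 transpositions; sign(π) = (−1)^68 = +1.
Check: (86/119) = +1 by Zolotarev.

+1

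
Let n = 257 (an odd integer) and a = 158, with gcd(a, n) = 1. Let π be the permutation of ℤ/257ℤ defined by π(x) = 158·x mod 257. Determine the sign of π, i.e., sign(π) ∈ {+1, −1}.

+1

Trace 58: π^k(58) = [58, 169, 231, 4, 118, 140, 18] for k=0..6.
The orbit structure of x ↦ 158x mod 257: 3 orbits of sizes [128, 128, 1].
257 − 3 = 254 transpositions; sign(π) = (−1)^254 = +1.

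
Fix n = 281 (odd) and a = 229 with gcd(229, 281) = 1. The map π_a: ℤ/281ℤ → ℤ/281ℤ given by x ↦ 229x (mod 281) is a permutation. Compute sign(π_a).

Orbit of 256 under x↦229x: [256, 176, 121, 171, 100, 139, 78]… (length divides ord_281(229)).
Cycle lengths of π_229 on ℤ/281ℤ: [280, 1]; 2 cycles in total.
n − c = 281 − 2 = 279; sign = (−1)^279 = -1.
The Jacobi symbol (229|281) = -1 (Zolotarev) agrees.

-1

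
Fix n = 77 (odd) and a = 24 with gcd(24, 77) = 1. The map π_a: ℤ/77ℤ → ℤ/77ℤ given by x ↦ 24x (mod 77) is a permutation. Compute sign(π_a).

+1

Start at x=19: 19 → 71 → 10 → 9 → 62 → 25 → 61 → … (one orbit).
Cycle lengths of π_24 on ℤ/77ℤ: [30, 30, 10, 6, 1]; 5 cycles in total.
77 − 5 = 72 transpositions; sign(π) = (−1)^72 = +1.
Check: (24/77) = +1 by Zolotarev.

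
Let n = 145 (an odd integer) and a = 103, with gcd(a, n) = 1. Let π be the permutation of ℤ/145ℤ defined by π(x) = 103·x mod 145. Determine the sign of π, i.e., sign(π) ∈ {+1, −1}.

-1

Trace 49: π^k(49) = [49, 117, 16, 53, 94, 112, 81] for k=0..6.
The orbit structure of x ↦ 103x mod 145: 10 orbits of sizes [28, 28, 28, 28, 7, 7, 7, 7, 4, 1].
sign(π) = (−1)^{n − #cycles} = (−1)^{145−10} = (−1)^135 = -1.
Via Zolotarev, sign(π_{103}) = (103|145) = -1.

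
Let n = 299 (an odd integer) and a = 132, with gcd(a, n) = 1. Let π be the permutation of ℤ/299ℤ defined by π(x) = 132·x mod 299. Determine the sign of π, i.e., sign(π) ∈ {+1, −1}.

+1

Start at x=293: 293 → 105 → 106 → 238 → 21 → 81 → 227 → … (one orbit).
5 cycles of lengths [132, 132, 22, 12, 1].
299 − 5 = 294 transpositions; sign(π) = (−1)^294 = +1.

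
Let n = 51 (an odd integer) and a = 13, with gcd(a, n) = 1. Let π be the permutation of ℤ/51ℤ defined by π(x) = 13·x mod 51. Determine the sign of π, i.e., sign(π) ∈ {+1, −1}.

Trace 1: π^k(1) = [1, 13, 16, 4] for k=0..3.
Cycle lengths of π_13 on ℤ/51ℤ: [4, 4, 4, 4, 4, 4, 4, 4, 4, 4, 4, 4, 1, 1, 1]; 15 cycles in total.
With 15 cycles on 51 points, sign = (−1)^{51−15} = +1.
Via Zolotarev, sign(π_{13}) = (13|51) = +1.

+1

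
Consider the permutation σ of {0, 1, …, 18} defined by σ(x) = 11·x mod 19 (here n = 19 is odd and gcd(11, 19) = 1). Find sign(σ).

Start at x=11: 11 → 7 → 1 → 11 (one orbit).
Cycle lengths of π_11 on ℤ/19ℤ: [3, 3, 3, 3, 3, 3, 1]; 7 cycles in total.
n − c = 19 − 7 = 12; sign = (−1)^12 = +1.

+1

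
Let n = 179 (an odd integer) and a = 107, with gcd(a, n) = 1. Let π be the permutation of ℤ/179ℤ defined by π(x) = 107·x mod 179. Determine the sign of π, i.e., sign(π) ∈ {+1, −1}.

Orbit of 14 under x↦107x: [14, 66, 81, 75, 149, 12, 31]… (length divides ord_179(107)).
π_107 has 3 disjoint cycles with lengths [89, 89, 1] on {0,…,178}.
With 3 cycles on 179 points, sign = (−1)^{179−3} = +1.

+1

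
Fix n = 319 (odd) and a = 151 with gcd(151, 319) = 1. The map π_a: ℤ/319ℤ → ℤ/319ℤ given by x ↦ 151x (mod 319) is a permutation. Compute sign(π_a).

-1

Start at x=291: 291 → 238 → 210 → 129 → 20 → 149 → 169 → … (one orbit).
π_151 has 8 disjoint cycles with lengths [70, 70, 70, 70, 14, 14, 10, 1] on {0,…,318}.
Σ(ℓ_i−1) = 319−8 = 311; sign = (−1)^311 = -1.
(151|319)_J = -1 (Zolotarev's lemma cross-check).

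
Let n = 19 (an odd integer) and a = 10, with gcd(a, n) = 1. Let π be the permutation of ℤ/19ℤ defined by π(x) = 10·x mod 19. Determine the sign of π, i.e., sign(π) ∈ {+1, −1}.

Trace 15: π^k(15) = [15, 17, 18, 9, 14, 7, 13] for k=0..6.
Cycle type of π: 18 + 1; total 2 cycles.
19 − 2 = 17 transpositions; sign(π) = (−1)^17 = -1.
The Jacobi symbol (10|19) = -1 (Zolotarev) agrees.

-1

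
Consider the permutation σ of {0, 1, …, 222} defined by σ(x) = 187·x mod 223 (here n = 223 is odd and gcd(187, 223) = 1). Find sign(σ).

-1

Orbit of 122 under x↦187x: [122, 68, 5, 43, 13, 201, 123]… (length divides ord_223(187)).
2 cycles of lengths [222, 1].
223 − 2 = 221 transpositions; sign(π) = (−1)^221 = -1.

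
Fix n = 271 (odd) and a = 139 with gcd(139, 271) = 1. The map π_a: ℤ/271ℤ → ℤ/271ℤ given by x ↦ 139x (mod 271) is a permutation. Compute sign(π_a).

+1

Orbit of 98 under x↦139x: [98, 72, 252, 69, 106, 100, 79]… (length divides ord_271(139)).
Decompose π into cycles: lengths [45, 45, 45, 45, 45, 45, 1] (7 cycles, including the fixed point 0).
Σ(ℓ_i−1) = 271−7 = 264; sign = (−1)^264 = +1.
Via Zolotarev, sign(π_{139}) = (139|271) = +1.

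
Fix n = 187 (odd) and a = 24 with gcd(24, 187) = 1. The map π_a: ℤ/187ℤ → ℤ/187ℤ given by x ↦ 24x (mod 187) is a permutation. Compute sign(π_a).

Orbit of 57 under x↦24x: [57, 59, 107, 137, 109, 185, 139]… (length divides ord_187(24)).
The orbit structure of x ↦ 24x mod 187: 5 orbits of sizes [80, 80, 16, 10, 1].
sign(π) = (−1)^{n − #cycles} = (−1)^{187−5} = (−1)^182 = +1.

+1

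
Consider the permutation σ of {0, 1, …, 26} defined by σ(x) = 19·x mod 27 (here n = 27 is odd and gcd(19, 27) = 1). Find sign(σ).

Start at x=10: 10 → 1 → 19 → 10 (one orbit).
Cycle lengths of π_19 on ℤ/27ℤ: [3, 3, 3, 3, 3, 3, 1, 1, 1, 1, 1, 1, 1, 1, 1]; 15 cycles in total.
With 15 cycles on 27 points, sign = (−1)^{27−15} = +1.
(19|27)_J = +1 (Zolotarev's lemma cross-check).

+1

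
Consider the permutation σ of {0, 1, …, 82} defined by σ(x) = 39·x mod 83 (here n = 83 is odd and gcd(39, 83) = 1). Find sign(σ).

-1

Start at x=76: 76 → 59 → 60 → 16 → 43 → 17 → 82 → … (one orbit).
Cycle type of π: 82 + 1; total 2 cycles.
sign(π) = (−1)^{n − #cycles} = (−1)^{83−2} = (−1)^81 = -1.
Check: (39/83) = -1 by Zolotarev.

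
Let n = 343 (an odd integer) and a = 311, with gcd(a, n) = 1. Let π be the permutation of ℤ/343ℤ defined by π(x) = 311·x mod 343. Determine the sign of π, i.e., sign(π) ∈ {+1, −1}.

-1

Start at x=179: 179 → 103 → 134 → 171 → 16 → 174 → 263 → … (one orbit).
Cycle type of π: 294 + 42 + 6 + 1; total 4 cycles.
Σ(ℓ_i−1) = 343−4 = 339; sign = (−1)^339 = -1.
Via Zolotarev, sign(π_{311}) = (311|343) = -1.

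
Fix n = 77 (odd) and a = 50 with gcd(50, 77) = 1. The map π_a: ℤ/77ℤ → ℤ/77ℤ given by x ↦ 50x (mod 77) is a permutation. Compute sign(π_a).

Start at x=29: 29 → 64 → 43 → 71 → 8 → 15 → 57 → … (one orbit).
Cycle type of π: 10×7 + 1×7; total 14 cycles.
77 − 14 = 63 transpositions; sign(π) = (−1)^63 = -1.
The Jacobi symbol (50|77) = -1 (Zolotarev) agrees.

-1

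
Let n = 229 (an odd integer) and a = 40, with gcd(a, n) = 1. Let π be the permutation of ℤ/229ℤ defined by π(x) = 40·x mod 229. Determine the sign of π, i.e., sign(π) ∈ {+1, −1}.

Orbit of 59 under x↦40x: [59, 70, 52, 19, 73, 172, 10]… (length divides ord_229(40)).
π_40 has 2 disjoint cycles with lengths [228, 1] on {0,…,228}.
n − c = 229 − 2 = 227; sign = (−1)^227 = -1.
Via Zolotarev, sign(π_{40}) = (40|229) = -1.

-1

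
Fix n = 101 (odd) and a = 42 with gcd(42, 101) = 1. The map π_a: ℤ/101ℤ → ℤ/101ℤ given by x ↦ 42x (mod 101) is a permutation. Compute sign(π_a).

Trace 56: π^k(56) = [56, 29, 6, 50, 80, 27, 23] for k=0..6.
π_42 has 2 disjoint cycles with lengths [100, 1] on {0,…,100}.
101 − 2 = 99 transpositions; sign(π) = (−1)^99 = -1.

-1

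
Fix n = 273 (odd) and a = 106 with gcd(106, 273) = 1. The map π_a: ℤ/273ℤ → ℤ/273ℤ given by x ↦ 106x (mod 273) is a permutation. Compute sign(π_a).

-1

Start at x=232: 232 → 22 → 148 → 127 → 85 → 1 → 106 → … (one orbit).
Cycle lengths of π_106 on ℤ/273ℤ: [12, 12, 12, 12, 12, 12, 12, 12, 12, 12, 12, 12, 12, 12, 12, 12, 12, 12, 12, 12, 12, 1, 1, 1, 1, 1, 1, 1, 1, 1, 1, 1, 1, 1, 1, 1, 1, 1, 1, 1, 1, 1]; 42 cycles in total.
273 − 42 = 231 transpositions; sign(π) = (−1)^231 = -1.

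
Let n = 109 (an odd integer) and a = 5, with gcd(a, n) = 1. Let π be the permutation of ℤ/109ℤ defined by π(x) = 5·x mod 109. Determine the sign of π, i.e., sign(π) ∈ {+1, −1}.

+1

Start at x=27: 27 → 26 → 21 → 105 → 89 → 9 → 45 → … (one orbit).
Cycle lengths of π_5 on ℤ/109ℤ: [27, 27, 27, 27, 1]; 5 cycles in total.
n − c = 109 − 5 = 104; sign = (−1)^104 = +1.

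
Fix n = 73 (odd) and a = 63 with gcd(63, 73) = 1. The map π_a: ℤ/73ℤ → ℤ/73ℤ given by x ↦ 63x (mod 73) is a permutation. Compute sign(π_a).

Start at x=72: 72 → 10 → 46 → 51 → 1 → 63 → 27 → … (one orbit).
10 cycles of lengths [8, 8, 8, 8, 8, 8, 8, 8, 8, 1].
n − c = 73 − 10 = 63; sign = (−1)^63 = -1.

-1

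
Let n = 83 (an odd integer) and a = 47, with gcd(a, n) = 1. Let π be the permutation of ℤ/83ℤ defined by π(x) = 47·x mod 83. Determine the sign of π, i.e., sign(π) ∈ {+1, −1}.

-1

Start at x=19: 19 → 63 → 56 → 59 → 34 → 21 → 74 → … (one orbit).
Cycle type of π: 82 + 1; total 2 cycles.
With 2 cycles on 83 points, sign = (−1)^{83−2} = -1.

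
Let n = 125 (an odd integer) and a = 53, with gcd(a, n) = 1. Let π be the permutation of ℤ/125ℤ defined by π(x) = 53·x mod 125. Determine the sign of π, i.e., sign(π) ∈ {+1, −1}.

Start at x=89: 89 → 92 → 1 → 53 → 59 → 2 → 106 → … (one orbit).
The orbit structure of x ↦ 53x mod 125: 4 orbits of sizes [100, 20, 4, 1].
sign(π) = (−1)^{n − #cycles} = (−1)^{125−4} = (−1)^121 = -1.

-1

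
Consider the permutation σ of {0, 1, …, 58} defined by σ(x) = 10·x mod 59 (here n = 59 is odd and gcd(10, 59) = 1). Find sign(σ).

Orbit of 48 under x↦10x: [48, 8, 21, 33, 35, 55, 19]… (length divides ord_59(10)).
Decompose π into cycles: lengths [58, 1] (2 cycles, including the fixed point 0).
With 2 cycles on 59 points, sign = (−1)^{59−2} = -1.

-1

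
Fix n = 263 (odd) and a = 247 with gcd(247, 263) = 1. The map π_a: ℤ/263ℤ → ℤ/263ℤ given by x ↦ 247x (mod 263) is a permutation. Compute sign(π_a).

-1

Orbit of 117 under x↦247x: [117, 232, 233, 217, 210, 59, 108]… (length divides ord_263(247)).
The orbit structure of x ↦ 247x mod 263: 2 orbits of sizes [262, 1].
sign(π) = (−1)^{n − #cycles} = (−1)^{263−2} = (−1)^261 = -1.
Zolotarev: (247|263) = -1, matching the cycle-count sign.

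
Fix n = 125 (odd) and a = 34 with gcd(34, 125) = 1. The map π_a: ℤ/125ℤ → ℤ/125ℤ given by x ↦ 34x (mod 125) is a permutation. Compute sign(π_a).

+1

Start at x=46: 46 → 64 → 51 → 109 → 81 → 4 → 11 → … (one orbit).
π_34 has 7 disjoint cycles with lengths [50, 50, 10, 10, 2, 2, 1] on {0,…,124}.
7 cycles on 125: each ℓ→(−1)^(ℓ−1), product (−1)^118 = +1.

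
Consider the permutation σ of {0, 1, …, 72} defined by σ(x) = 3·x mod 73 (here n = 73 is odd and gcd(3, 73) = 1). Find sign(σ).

+1

Orbit of 24 under x↦3x: [24, 72, 70, 64, 46, 65, 49]… (length divides ord_73(3)).
Cycle lengths of π_3 on ℤ/73ℤ: [12, 12, 12, 12, 12, 12, 1]; 7 cycles in total.
n − c = 73 − 7 = 66; sign = (−1)^66 = +1.
The Jacobi symbol (3|73) = +1 (Zolotarev) agrees.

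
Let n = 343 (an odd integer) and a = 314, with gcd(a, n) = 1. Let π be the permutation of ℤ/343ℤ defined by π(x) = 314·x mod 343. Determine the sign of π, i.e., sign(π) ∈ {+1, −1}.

Trace 253: π^k(253) = [253, 209, 113, 153, 22, 48, 323] for k=0..6.
π_314 has 10 disjoint cycles with lengths [98, 98, 98, 14, 14, 14, 2, 2, 2, 1] on {0,…,342}.
343 − 10 = 333 transpositions; sign(π) = (−1)^333 = -1.

-1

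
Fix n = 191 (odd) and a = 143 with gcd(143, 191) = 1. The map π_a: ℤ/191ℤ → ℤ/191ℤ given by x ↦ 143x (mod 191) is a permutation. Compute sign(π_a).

-1

Start at x=136: 136 → 157 → 104 → 165 → 102 → 70 → 78 → … (one orbit).
Decompose π into cycles: lengths [190, 1] (2 cycles, including the fixed point 0).
sign(π) = (−1)^{n − #cycles} = (−1)^{191−2} = (−1)^189 = -1.
The Jacobi symbol (143|191) = -1 (Zolotarev) agrees.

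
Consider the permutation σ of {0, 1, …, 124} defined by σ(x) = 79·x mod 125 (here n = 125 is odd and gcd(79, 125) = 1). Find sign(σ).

Orbit of 124 under x↦79x: [124, 46, 9, 86, 44, 101, 104]… (length divides ord_125(79)).
Cycle lengths of π_79 on ℤ/125ℤ: [50, 50, 10, 10, 2, 2, 1]; 7 cycles in total.
125 − 7 = 118 transpositions; sign(π) = (−1)^118 = +1.

+1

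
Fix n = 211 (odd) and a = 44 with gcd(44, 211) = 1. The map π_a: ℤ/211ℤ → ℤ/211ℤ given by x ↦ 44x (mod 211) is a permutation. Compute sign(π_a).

+1

Trace 137: π^k(137) = [137, 120, 5, 9, 185, 122, 93] for k=0..6.
Cycle type of π: 105×2 + 1; total 3 cycles.
3 cycles on 211: each ℓ→(−1)^(ℓ−1), product (−1)^208 = +1.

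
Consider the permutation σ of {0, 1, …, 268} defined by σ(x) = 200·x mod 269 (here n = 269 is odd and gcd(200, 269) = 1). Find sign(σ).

-1

Trace 64: π^k(64) = [64, 157, 196, 195, 264, 76, 136] for k=0..6.
Cycle type of π: 268 + 1; total 2 cycles.
Σ(ℓ_i−1) = 269−2 = 267; sign = (−1)^267 = -1.
Zolotarev: (200|269) = -1, matching the cycle-count sign.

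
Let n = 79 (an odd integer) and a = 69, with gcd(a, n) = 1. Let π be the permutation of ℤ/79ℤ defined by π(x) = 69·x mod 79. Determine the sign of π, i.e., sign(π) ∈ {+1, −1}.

Trace 58: π^k(58) = [58, 52, 33, 65, 61, 22, 17] for k=0..6.
4 cycles of lengths [26, 26, 26, 1].
79 − 4 = 75 transpositions; sign(π) = (−1)^75 = -1.
Zolotarev: (69|79) = -1, matching the cycle-count sign.

-1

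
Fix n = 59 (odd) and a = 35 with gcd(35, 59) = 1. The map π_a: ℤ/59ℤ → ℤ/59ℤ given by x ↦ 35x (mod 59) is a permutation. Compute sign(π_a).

+1

Orbit of 51 under x↦35x: [51, 15, 53, 26, 25, 49, 4]… (length divides ord_59(35)).
Cycle lengths of π_35 on ℤ/59ℤ: [29, 29, 1]; 3 cycles in total.
3 cycles on 59: each ℓ→(−1)^(ℓ−1), product (−1)^56 = +1.
Via Zolotarev, sign(π_{35}) = (35|59) = +1.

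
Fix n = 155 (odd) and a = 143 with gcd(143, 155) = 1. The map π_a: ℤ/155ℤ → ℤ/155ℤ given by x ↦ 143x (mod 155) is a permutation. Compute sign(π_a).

Start at x=132: 132 → 121 → 98 → 64 → 7 → 71 → 78 → … (one orbit).
π_143 has 6 disjoint cycles with lengths [60, 60, 15, 15, 4, 1] on {0,…,154}.
6 cycles on 155: each ℓ→(−1)^(ℓ−1), product (−1)^149 = -1.
Zolotarev: (143|155) = -1, matching the cycle-count sign.

-1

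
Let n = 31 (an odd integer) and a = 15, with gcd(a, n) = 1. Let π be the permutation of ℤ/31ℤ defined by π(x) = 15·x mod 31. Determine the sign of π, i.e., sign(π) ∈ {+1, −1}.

Start at x=4: 4 → 29 → 1 → 15 → 8 → 27 → 2 → … (one orbit).
Cycle type of π: 10×3 + 1; total 4 cycles.
n − c = 31 − 4 = 27; sign = (−1)^27 = -1.

-1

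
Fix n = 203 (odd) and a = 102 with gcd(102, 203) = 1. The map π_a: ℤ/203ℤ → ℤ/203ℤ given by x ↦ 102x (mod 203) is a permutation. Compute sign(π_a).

Orbit of 114 under x↦102x: [114, 57, 130, 65, 134, 67, 135]… (length divides ord_203(102)).
π_102 has 6 disjoint cycles with lengths [84, 84, 28, 3, 3, 1] on {0,…,202}.
sign(π) = (−1)^{n − #cycles} = (−1)^{203−6} = (−1)^197 = -1.
(102|203)_J = -1 (Zolotarev's lemma cross-check).

-1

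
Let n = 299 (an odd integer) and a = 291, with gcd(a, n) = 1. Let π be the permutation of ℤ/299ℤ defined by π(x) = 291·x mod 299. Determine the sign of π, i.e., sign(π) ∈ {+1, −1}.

Start at x=83: 83 → 233 → 229 → 261 → 5 → 259 → 21 → … (one orbit).
Cycle lengths of π_291 on ℤ/299ℤ: [44, 44, 44, 44, 44, 44, 22, 4, 4, 4, 1]; 11 cycles in total.
n − c = 299 − 11 = 288; sign = (−1)^288 = +1.
Via Zolotarev, sign(π_{291}) = (291|299) = +1.

+1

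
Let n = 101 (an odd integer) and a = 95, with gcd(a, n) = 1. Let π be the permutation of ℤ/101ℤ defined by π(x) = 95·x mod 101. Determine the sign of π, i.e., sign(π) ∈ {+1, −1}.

Start at x=84: 84 → 1 → 95 → 36 → 87 → 84 (one orbit).
π_95 has 21 disjoint cycles with lengths [5, 5, 5, 5, 5, 5, 5, 5, 5, 5, 5, 5, 5, 5, 5, 5, 5, 5, 5, 5, 1] on {0,…,100}.
101 − 21 = 80 transpositions; sign(π) = (−1)^80 = +1.

+1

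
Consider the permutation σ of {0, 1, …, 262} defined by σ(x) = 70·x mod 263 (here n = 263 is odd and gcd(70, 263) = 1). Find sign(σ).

+1

Start at x=150: 150 → 243 → 178 → 99 → 92 → 128 → 18 → … (one orbit).
Cycle type of π: 131×2 + 1; total 3 cycles.
With 3 cycles on 263 points, sign = (−1)^{263−3} = +1.
The Jacobi symbol (70|263) = +1 (Zolotarev) agrees.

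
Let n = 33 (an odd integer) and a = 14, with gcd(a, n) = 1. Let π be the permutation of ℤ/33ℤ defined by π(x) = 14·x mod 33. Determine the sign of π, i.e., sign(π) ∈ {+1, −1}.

-1

Start at x=23: 23 → 25 → 20 → 16 → 26 → 1 → 14 → … (one orbit).
Cycle type of π: 10×2 + 5×2 + 2 + 1; total 6 cycles.
Σ(ℓ_i−1) = 33−6 = 27; sign = (−1)^27 = -1.
Zolotarev: (14|33) = -1, matching the cycle-count sign.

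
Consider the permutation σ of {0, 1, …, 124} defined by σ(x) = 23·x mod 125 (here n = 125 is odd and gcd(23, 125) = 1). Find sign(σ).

-1

Orbit of 49 under x↦23x: [49, 2, 46, 58, 84, 57, 61]… (length divides ord_125(23)).
Decompose π into cycles: lengths [100, 20, 4, 1] (4 cycles, including the fixed point 0).
n − c = 125 − 4 = 121; sign = (−1)^121 = -1.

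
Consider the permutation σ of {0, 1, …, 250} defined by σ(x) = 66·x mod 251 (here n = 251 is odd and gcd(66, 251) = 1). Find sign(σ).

Start at x=4: 4 → 13 → 105 → 153 → 58 → 63 → 142 → … (one orbit).
π_66 has 3 disjoint cycles with lengths [125, 125, 1] on {0,…,250}.
3 cycles on 251: each ℓ→(−1)^(ℓ−1), product (−1)^248 = +1.
The Jacobi symbol (66|251) = +1 (Zolotarev) agrees.

+1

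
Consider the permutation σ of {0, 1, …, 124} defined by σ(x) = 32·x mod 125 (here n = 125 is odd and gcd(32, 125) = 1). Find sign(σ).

-1

Trace 74: π^k(74) = [74, 118, 26, 82, 124, 93, 101] for k=0..6.
12 cycles of lengths [20, 20, 20, 20, 20, 4, 4, 4, 4, 4, 4, 1].
125 − 12 = 113 transpositions; sign(π) = (−1)^113 = -1.
Via Zolotarev, sign(π_{32}) = (32|125) = -1.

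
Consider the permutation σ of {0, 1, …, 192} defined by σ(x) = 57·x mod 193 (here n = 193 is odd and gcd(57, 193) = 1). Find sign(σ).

-1

Orbit of 179 under x↦57x: [179, 167, 62, 60, 139, 10, 184]… (length divides ord_193(57)).
π_57 has 2 disjoint cycles with lengths [192, 1] on {0,…,192}.
With 2 cycles on 193 points, sign = (−1)^{193−2} = -1.
(57|193)_J = -1 (Zolotarev's lemma cross-check).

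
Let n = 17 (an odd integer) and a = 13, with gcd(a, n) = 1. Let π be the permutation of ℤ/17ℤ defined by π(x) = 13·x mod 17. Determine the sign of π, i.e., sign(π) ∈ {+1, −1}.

Orbit of 1 under x↦13x: [1, 13, 16, 4]… (length divides ord_17(13)).
Cycle lengths of π_13 on ℤ/17ℤ: [4, 4, 4, 4, 1]; 5 cycles in total.
sign(π) = (−1)^{n − #cycles} = (−1)^{17−5} = (−1)^12 = +1.

+1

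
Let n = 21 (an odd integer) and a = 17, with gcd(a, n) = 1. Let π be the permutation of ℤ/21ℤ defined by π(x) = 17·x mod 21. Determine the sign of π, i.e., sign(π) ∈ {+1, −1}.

Start at x=1: 1 → 17 → 16 → 20 → 4 → 5 → 1 (one orbit).
Cycle lengths of π_17 on ℤ/21ℤ: [6, 6, 6, 2, 1]; 5 cycles in total.
With 5 cycles on 21 points, sign = (−1)^{21−5} = +1.

+1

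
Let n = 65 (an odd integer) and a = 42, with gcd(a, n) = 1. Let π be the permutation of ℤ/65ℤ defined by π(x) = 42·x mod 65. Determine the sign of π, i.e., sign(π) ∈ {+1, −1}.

Trace 16: π^k(16) = [16, 22, 14, 3, 61, 27, 29] for k=0..6.
π_42 has 10 disjoint cycles with lengths [12, 12, 12, 12, 4, 3, 3, 3, 3, 1] on {0,…,64}.
65 − 10 = 55 transpositions; sign(π) = (−1)^55 = -1.
Via Zolotarev, sign(π_{42}) = (42|65) = -1.

-1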